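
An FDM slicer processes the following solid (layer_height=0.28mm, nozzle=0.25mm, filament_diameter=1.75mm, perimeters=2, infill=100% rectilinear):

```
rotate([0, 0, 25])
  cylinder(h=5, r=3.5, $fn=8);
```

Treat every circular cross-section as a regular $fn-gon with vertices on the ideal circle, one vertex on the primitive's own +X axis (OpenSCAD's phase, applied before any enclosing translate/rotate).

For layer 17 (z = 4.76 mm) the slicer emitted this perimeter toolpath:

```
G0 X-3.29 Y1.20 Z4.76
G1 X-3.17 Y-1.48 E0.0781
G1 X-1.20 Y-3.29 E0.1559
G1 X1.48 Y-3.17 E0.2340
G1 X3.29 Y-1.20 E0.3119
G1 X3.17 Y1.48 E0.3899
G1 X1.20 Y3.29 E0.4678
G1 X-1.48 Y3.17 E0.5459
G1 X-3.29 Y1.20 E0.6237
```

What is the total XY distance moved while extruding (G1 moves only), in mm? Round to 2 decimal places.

21.43 mm

Sum the Euclidean lengths of each G1 segment: total = 21.43 mm.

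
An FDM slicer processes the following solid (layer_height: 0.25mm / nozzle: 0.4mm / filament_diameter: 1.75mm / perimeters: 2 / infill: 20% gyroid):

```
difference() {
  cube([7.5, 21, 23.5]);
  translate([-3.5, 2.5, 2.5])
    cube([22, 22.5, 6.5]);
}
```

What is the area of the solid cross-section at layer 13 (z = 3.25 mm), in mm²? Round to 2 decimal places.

At z = 3.25 mm: the 7.5×21 cube contributes its full rectangle (area 157.50 mm²); the 22×22.5 cube at (-3.5, 2.5) contributes its full rectangle (area 495.00 mm²); After the difference (first − rest): starting from the 7.5×21 cube (157.50 mm²), the 22×22.5 cube at (-3.5, 2.5) partially overlaps it — only the 138.75 mm² overlap (of its 495.00 mm²) is removed, clipping the outline — area = 18.75 mm². Overall, the cross-section is a single solid region. Net area = 18.75 mm².

18.75 mm²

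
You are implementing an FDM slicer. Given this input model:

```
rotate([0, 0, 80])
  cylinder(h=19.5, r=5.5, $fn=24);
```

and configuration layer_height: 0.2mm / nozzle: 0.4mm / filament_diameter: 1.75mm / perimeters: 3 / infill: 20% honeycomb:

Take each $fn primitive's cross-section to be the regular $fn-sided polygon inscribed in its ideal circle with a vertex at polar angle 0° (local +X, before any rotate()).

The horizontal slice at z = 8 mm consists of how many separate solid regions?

1

At z = 8 mm: the cylinder: section is a regular 24-gon, circumradius r=5.5; (whole slice rotated 80° about Z — lengths, areas and connectivity unchanged). The result has 1 disconnected region.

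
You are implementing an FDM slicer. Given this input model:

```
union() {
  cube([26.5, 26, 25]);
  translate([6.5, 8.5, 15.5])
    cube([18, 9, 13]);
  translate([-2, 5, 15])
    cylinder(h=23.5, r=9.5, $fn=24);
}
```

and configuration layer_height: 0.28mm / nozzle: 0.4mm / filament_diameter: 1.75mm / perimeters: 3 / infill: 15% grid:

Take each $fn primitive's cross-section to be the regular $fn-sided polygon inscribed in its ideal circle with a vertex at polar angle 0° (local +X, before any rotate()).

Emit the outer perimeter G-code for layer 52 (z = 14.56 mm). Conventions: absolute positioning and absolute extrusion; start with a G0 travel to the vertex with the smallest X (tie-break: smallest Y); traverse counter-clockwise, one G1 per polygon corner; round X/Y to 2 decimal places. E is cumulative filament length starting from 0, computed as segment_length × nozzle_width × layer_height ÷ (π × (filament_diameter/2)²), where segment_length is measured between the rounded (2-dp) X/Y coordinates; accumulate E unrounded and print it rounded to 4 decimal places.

G0 X0.00 Y0.00 Z14.56
G1 X26.50 Y0.00 E1.2340
G1 X26.50 Y26.00 E2.4446
G1 X0.00 Y26.00 E3.6786
G1 X0.00 Y0.00 E4.8892

At z = 14.56 mm: the cube is present — its section is the full 26.5×26 rectangle; the cube at (6.5, 8.5) does not reach this height (z outside [15.5, 28.5]); the cylinder at (-2, 5) is not intersected at this z (z outside [15, 38.5]); Merging all regions: only the 26.5×26 cube is present, so the union is just that shape — 1 connected region. The outline is a single polygon with 4 vertices. Extrusion per mm of travel: 0.4 × 0.28 / (π × 0.875²) = 0.046564. Accumulating E over each segment gives final E = 4.8892.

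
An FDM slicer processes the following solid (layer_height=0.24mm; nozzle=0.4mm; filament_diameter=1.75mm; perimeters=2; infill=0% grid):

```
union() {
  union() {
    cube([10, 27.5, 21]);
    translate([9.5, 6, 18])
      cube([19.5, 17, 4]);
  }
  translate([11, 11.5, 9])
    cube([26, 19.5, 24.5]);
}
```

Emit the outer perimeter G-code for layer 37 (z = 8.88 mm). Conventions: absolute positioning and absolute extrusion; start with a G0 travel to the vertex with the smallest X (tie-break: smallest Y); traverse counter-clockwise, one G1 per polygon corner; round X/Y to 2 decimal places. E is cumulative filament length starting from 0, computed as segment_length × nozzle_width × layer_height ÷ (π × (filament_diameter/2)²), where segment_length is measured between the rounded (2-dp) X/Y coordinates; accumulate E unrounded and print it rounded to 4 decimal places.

G0 X0.00 Y0.00 Z8.88
G1 X10.00 Y0.00 E0.3991
G1 X10.00 Y27.50 E1.4967
G1 X0.00 Y27.50 E1.8958
G1 X0.00 Y0.00 E2.9934

At z = 8.88 mm: the cube is present — its section is the full 10×27.5 rectangle; the cube at (9.5, 6) is not intersected at this z (z outside [18, 22]); Taking the union: only the 10×27.5 cube is present, so the union is just that shape — 1 connected region; the cube at (11, 11.5) is absent (z outside [9, 33.5]); Combining (union): only the result so far is present, so the union is just that shape — 1 connected region. The outline is a single polygon with 4 vertices. Extrusion per mm of travel: 0.4 × 0.24 / (π × 0.875²) = 0.039912. Accumulating E over each segment gives final E = 2.9934.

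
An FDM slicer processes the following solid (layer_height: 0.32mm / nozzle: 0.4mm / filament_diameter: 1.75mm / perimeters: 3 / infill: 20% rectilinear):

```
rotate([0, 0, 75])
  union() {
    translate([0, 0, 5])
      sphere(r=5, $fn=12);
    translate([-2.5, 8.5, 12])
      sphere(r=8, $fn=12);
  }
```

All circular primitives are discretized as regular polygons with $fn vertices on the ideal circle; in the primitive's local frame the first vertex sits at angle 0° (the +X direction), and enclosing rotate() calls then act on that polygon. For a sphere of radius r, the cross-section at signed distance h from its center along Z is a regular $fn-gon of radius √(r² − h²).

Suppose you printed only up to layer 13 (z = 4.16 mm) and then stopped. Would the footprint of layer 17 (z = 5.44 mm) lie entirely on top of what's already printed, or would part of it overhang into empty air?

part overhangs

Compare the two slices. At z = 4.16: the r=5 sphere slices to a regular 12-gon of circumradius 4.929 (√(r²−h²) with h=0.84 from center) (area = (12/2)·4.929²·sin(360°/12) = 72.88 mm²); the r=8 sphere at (-2.5, 8.5) slices to a regular 12-gon of circumradius 1.592 (√(r²−h²) with h=7.84 from center) (area = (12/2)·1.592²·sin(360°/12) = 7.60 mm²); Merging all regions: the 2 present regions are separate (no shared area or edge), so areas and boundary lengths simply add and each stays a separate island — area = 80.49 mm²; (whole slice rotated 75° about Z — lengths, areas and connectivity unchanged). At z = 5.44: the sphere: section is a regular 12-gon, circumradius = √(r²−h²) = √(5²−0.44²) = 4.981 (area = (12/2)·4.981²·sin(360°/12) = 74.42 mm²); the r=8 sphere at (-2.5, 8.5) contributes a regular 12-gon of circumradius √(8²−6.56²) = 4.579 (area = (12/2)·4.579²·sin(360°/12) = 62.90 mm²); Combining (union): the regions partially overlap — summed areas 137.32 mm² minus the doubly-counted overlap 1.04 mm² gives 136.28 mm² — area = 136.28 mm²; (whole slice rotated 75° about Z — lengths, areas and connectivity unchanged). Checking containment: at z = 5.44 the cross-section extends beyond the z = 4.16 cross-section by about 55.79 mm².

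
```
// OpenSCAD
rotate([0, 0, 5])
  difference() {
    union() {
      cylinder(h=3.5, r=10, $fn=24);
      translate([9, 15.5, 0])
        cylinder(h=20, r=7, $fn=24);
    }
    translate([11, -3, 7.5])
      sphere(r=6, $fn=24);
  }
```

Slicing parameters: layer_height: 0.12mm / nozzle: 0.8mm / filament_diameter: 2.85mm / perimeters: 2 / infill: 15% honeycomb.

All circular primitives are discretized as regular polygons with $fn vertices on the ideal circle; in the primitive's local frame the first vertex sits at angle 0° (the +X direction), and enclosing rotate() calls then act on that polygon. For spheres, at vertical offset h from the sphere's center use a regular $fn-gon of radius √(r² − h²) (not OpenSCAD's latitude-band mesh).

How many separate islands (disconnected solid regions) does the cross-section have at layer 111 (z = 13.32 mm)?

1

At z = 13.32 mm: the cylinder is absent (z outside [0, 3.5]); the r=7 cylinder at (9, 15.5) contributes a regular 24-gon of circumradius 7; Merging all regions: only the r=7 cylinder at (9, 15.5) is present, so the union is just that shape — 1 connected region; the r=6 sphere at (11, -3) slices to a regular 24-gon of circumradius 1.459 (√(r²−h²) with h=5.82 from center); Taking the first minus the rest: starting from the result so far, the r=6 sphere at (11, -3) misses the remaining region (no effect) — 1 connected region; (whole slice rotated 5° about Z — lengths, areas and connectivity unchanged). Overall, the cross-section is a single solid region. Island count = 1.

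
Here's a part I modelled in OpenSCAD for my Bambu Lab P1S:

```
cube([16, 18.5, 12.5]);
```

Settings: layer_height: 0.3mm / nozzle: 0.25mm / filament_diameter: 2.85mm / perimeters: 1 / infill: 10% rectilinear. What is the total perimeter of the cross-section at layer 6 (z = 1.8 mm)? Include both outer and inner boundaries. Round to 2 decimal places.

At z = 1.8 mm: the 16×18.5 cube contributes its full rectangle (perimeter 69.00 mm). Overall, the cross-section is a single solid region. Total boundary length (outer) = 69.00 mm.

69.00 mm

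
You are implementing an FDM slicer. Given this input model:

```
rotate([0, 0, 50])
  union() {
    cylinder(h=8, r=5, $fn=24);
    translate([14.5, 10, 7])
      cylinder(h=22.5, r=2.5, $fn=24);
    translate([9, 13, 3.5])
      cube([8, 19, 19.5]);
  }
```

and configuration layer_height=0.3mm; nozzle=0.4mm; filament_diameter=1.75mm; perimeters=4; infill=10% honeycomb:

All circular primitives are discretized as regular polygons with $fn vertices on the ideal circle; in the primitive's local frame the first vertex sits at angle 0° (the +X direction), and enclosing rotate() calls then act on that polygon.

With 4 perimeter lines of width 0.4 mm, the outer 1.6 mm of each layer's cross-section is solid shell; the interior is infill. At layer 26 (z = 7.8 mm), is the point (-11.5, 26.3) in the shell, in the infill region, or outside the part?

infill

At z = 7.8 mm: the r=5 cylinder gives a regular 24-gon of circumradius 5 (constant along its height); the r=2.5 cylinder at (14.5, 10) gives a regular 24-gon of circumradius 2.5 (constant along its height); the cube at (9, 13) (footprint 8×19) is included at this height; Combining (union): the 3 present regions are separate (no shared area or edge), so areas and boundary lengths simply add and each stays a separate island — 3 connected regions; (rotated 50° about Z; rotation is an isometry so areas/perimeters/island counts are preserved). Overall, the cross-section has 3 separate islands. Undo the 50° rotation: the query point maps to (12.755, 25.715) in the un-rotated model frame. The nearest boundary edge runs (9.00, 13.00)→(9.00, 32.00); distance from the point to it = 3.75 mm. (Shell/infill is judged within the island containing the point — the largest one.) The point is inside the cross-section and 3.75 mm from the nearest boundary — more than the 1.6 mm shell width (4 × 0.4), so it's in the infill interior.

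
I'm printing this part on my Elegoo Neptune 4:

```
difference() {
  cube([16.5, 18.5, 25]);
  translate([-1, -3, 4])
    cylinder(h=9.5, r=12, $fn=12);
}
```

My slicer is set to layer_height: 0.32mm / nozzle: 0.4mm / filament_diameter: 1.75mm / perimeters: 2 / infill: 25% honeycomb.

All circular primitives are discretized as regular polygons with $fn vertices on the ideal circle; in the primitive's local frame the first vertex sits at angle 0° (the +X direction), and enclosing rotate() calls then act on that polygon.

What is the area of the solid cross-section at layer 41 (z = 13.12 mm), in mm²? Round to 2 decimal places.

At z = 13.12 mm: the 16.5×18.5 cube contributes its full rectangle (area 305.25 mm²); the r=12 cylinder at (-1, -3) gives a regular 12-gon of circumradius 12 (constant along its height) (area = (12/2)·12.000²·sin(360°/12) = 432.00 mm²); After the difference (first − rest): starting from the 16.5×18.5 cube (305.25 mm²), the r=12 cylinder at (-1, -3) partially overlaps it — only the 64.34 mm² overlap (of its 432.00 mm²) is removed, clipping the outline — area = 240.91 mm². Overall, the cross-section is a single solid region. Net area = 240.91 mm².

240.91 mm²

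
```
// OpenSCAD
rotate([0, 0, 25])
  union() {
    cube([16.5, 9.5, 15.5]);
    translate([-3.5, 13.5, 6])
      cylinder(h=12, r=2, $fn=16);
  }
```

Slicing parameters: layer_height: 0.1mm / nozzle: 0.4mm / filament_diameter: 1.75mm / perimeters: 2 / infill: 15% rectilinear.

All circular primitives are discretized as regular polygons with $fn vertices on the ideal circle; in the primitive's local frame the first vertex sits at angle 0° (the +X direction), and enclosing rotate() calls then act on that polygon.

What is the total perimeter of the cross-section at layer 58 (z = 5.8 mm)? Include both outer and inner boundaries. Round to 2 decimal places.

At z = 5.8 mm: the cube (footprint 16.5×9.5) is included at this height (perimeter 52.00 mm); the cylinder at (-3.5, 13.5) does not reach this height (z outside [6, 18]); Merging all regions: only the 16.5×9.5 cube is present, so the union is just that shape — boundary = 52.00 mm; (rotated 25° about Z; rotation is an isometry so areas/perimeters/island counts are preserved). Overall, the cross-section is a single solid region. Total boundary length (outer) = 52.00 mm.

52.00 mm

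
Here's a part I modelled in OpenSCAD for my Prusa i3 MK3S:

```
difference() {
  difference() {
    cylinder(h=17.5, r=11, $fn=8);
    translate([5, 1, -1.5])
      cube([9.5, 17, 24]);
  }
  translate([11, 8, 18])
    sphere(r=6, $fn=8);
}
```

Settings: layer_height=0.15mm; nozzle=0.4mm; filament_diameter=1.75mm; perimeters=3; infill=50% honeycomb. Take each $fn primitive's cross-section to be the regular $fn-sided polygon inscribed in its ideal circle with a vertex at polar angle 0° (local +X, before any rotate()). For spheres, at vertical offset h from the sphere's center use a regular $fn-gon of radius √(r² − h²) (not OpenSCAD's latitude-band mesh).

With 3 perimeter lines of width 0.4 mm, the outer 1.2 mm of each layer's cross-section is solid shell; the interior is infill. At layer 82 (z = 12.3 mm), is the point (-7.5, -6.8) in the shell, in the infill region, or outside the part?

At z = 12.3 mm: the r=11 cylinder gives a regular 8-gon of circumradius 11 (constant along its height); the cube at (5, 1) (footprint 9.5×17) is included at this height; After the difference (first − rest): starting from the r=11 cylinder, the 9.5×17 cube at (5, 1) partially overlaps it — only the 29.94 mm² overlap (of its 161.50 mm²) is removed, clipping the outline — 1 connected region; the r=6 sphere at (11, 8) slices to a regular 8-gon of circumradius 1.873 (√(r²−h²) with h=5.7 from center); Taking the first minus the rest: starting from the result so far, the r=6 sphere at (11, 8) misses the remaining region (no effect) — 1 connected region. Overall, the cross-section is a single solid region. The nearest boundary edge runs (-7.78, -7.78)→(-11.00, 0.00); distance from the point to it = 0.63 mm. The point is inside the cross-section, 0.63 mm from the nearest boundary — within the 1.2 mm shell band (3 × 0.4).

shell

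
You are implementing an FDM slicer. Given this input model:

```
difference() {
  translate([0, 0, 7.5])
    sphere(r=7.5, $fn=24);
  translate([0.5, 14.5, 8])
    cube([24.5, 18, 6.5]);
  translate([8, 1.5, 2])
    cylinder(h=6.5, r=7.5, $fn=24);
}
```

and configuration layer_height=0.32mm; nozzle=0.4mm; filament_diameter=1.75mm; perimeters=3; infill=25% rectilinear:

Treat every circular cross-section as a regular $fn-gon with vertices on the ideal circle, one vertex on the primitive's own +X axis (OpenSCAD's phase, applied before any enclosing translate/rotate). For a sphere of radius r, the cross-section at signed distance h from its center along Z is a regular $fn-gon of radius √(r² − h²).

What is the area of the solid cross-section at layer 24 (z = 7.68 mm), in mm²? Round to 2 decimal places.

114.99 mm²

At z = 7.68 mm: the sphere: section is a regular 24-gon, circumradius = √(r²−h²) = √(7.5²−0.18²) = 7.498 (area = (24/2)·7.498²·sin(360°/24) = 174.60 mm²); the cube at (0.5, 14.5) is not intersected at this z (z outside [8, 14.5]); the r=7.5 cylinder at (8, 1.5) gives a regular 24-gon of circumradius 7.5 (constant along its height) (area = (24/2)·7.500²·sin(360°/24) = 174.70 mm²); After the difference (first − rest): starting from the r=7.5 sphere (174.60 mm²), the r=7.5 cylinder at (8, 1.5) partially overlaps it — only the 59.61 mm² overlap (of its 174.70 mm²) is removed, clipping the outline — area = 114.99 mm². Overall, the cross-section is a single solid region. Net area = 114.99 mm².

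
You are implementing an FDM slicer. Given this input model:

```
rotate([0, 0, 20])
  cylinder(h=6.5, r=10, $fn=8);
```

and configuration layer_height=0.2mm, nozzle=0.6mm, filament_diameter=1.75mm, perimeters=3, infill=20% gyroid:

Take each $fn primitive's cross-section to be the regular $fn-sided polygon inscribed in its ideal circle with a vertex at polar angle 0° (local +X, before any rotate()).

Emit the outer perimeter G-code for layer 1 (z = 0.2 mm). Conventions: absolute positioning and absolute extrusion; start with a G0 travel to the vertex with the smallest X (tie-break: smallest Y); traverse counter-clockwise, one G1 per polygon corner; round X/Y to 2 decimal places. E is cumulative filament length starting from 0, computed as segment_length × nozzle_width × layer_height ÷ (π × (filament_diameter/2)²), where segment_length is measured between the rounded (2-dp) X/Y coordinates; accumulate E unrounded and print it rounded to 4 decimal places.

G0 X-9.40 Y-3.42 Z0.20
G1 X-4.23 Y-9.06 E0.3817
G1 X3.42 Y-9.40 E0.7637
G1 X9.06 Y-4.23 E1.1455
G1 X9.40 Y3.42 E1.5275
G1 X4.23 Y9.06 E1.9092
G1 X-3.42 Y9.40 E2.2912
G1 X-9.06 Y4.23 E2.6730
G1 X-9.40 Y-3.42 E3.0550

At z = 0.2 mm: the cylinder: section is a regular 8-gon, circumradius r=10; (whole slice rotated 20° about Z — lengths, areas and connectivity unchanged). The outline is a single polygon with 8 vertices. Extrusion per mm of travel: 0.6 × 0.2 / (π × 0.875²) = 0.049890. Accumulating E over each segment gives final E = 3.0550.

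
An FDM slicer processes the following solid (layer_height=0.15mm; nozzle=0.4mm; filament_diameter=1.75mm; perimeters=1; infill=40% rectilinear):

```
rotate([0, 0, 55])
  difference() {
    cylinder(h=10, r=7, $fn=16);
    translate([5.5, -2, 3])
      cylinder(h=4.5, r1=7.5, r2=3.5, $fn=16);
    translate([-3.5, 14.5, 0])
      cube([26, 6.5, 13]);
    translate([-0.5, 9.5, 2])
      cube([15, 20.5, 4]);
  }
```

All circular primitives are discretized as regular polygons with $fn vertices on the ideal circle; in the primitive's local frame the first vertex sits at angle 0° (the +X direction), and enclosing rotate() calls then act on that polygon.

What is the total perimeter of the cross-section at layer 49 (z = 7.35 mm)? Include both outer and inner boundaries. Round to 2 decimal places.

At z = 7.35 mm: the cylinder: section is a regular 16-gon, circumradius r=7 (perimeter = 2·16·7.000·sin(180°/16) = 43.70 mm); the cone at (5.5, -2): at t=0.967 of its height the radius interpolates to r₁+(r₂−r₁)t = 3.633, giving a regular 16-gon of that circumradius (perimeter = 2·16·3.633·sin(180°/16) = 22.68 mm); the 26×6.5 cube at (-3.5, 14.5) contributes its full rectangle (perimeter 65.00 mm); the cube at (-0.5, 9.5) is not intersected at this z (z outside [2, 6]); Taking the first minus the rest: starting from the r=7 cylinder, the cone at (5.5, -2) partially overlaps it — only the 25.49 mm² overlap (of its 40.41 mm²) is removed, clipping the outline; the 26×6.5 cube at (-3.5, 14.5) misses the remaining region (no effect) — boundary = 47.38 mm; (whole slice rotated 55° about Z — lengths, areas and connectivity unchanged). Overall, the cross-section is a single solid region. Total boundary length (outer) = 47.38 mm.

47.38 mm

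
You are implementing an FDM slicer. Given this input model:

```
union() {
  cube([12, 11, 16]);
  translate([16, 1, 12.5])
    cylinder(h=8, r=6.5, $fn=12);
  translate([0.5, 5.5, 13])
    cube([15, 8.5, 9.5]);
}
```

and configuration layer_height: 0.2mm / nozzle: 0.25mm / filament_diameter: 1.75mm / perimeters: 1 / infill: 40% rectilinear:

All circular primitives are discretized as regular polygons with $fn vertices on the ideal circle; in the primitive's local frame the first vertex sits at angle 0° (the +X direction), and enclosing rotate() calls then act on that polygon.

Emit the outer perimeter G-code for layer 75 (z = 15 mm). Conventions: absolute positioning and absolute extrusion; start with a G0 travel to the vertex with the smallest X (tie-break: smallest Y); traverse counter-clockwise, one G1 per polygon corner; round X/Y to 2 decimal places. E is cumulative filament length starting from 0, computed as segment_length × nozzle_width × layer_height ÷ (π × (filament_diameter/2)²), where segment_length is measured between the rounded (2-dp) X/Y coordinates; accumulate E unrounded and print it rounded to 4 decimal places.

G0 X0.00 Y0.00 Z15.00
G1 X9.77 Y0.00 E0.2031
G1 X10.37 Y-2.25 E0.2515
G1 X12.75 Y-4.63 E0.3215
G1 X16.00 Y-5.50 E0.3914
G1 X19.25 Y-4.63 E0.4613
G1 X21.63 Y-2.25 E0.5313
G1 X22.50 Y1.00 E0.6013
G1 X21.63 Y4.25 E0.6712
G1 X19.25 Y6.63 E0.7412
G1 X16.00 Y7.50 E0.8111
G1 X15.50 Y7.37 E0.8218
G1 X15.50 Y14.00 E0.9597
G1 X0.50 Y14.00 E1.2715
G1 X0.50 Y11.00 E1.3338
G1 X0.00 Y11.00 E1.3442
G1 X0.00 Y0.00 E1.5729

At z = 15 mm: the cube is present — its section is the full 12×11 rectangle; the r=6.5 cylinder at (16, 1) contributes a regular 12-gon of circumradius 6.5; the 15×8.5 cube at (0.5, 5.5) contributes its full rectangle; Combining (union): the regions partially overlap (shared area 78.34 mm²), so overlapping operands fuse into one piece — 1 connected region. The outline is a single polygon with 16 vertices. Extrusion per mm of travel: 0.25 × 0.2 / (π × 0.875²) = 0.020788. Accumulating E over each segment gives final E = 1.5729.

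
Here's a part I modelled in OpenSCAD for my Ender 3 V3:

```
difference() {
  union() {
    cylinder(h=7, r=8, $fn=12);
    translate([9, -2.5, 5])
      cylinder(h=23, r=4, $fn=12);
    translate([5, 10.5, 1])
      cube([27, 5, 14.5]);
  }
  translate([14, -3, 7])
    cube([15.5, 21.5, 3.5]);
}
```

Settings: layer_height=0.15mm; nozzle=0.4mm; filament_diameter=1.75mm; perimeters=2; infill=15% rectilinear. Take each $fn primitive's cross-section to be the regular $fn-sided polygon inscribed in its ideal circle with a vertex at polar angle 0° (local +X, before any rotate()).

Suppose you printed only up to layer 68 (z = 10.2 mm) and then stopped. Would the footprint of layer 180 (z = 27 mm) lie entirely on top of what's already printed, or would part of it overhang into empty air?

entirely on top

Compare the two slices. At z = 10.2: the cylinder is not intersected at this z (z outside [0, 7]); the r=4 cylinder at (9, -2.5) gives a regular 12-gon of circumradius 4 (constant along its height) (area = (12/2)·4.000²·sin(360°/12) = 48.00 mm²); the 27×5 cube at (5, 10.5) contributes its full rectangle (area 135.00 mm²); Merging all regions: the 2 present regions are separate (no shared area or edge), so areas and boundary lengths simply add and each stays a separate island — area = 183.00 mm²; the cube at (14, -3) (footprint 15.5×21.5) is included at this height (area 333.25 mm²); After the difference (first − rest): starting from the result so far (183.00 mm²), the 15.5×21.5 cube at (14, -3) partially overlaps it — only the 77.50 mm² overlap (of its 333.25 mm²) is removed, clipping the outline — area = 105.50 mm². At z = 27: the cylinder does not reach this height (z outside [0, 7]); the cylinder at (9, -2.5): section is a regular 12-gon, circumradius r=4 (area = (12/2)·4.000²·sin(360°/12) = 48.00 mm²); the cube at (5, 10.5) is not intersected at this z (z outside [1, 15.5]); Merging all regions: only the r=4 cylinder at (9, -2.5) is present, so the union is just that shape — area = 48.00 mm²; the cube at (14, -3) does not reach this height (z outside [7, 10.5]); Taking the first minus the rest: none of the subtracted shapes is present at this height, so that combined region is unchanged — area = 48.00 mm². Checking containment: the cross-section at z = 27 is a subset of the cross-section at z = 10.2.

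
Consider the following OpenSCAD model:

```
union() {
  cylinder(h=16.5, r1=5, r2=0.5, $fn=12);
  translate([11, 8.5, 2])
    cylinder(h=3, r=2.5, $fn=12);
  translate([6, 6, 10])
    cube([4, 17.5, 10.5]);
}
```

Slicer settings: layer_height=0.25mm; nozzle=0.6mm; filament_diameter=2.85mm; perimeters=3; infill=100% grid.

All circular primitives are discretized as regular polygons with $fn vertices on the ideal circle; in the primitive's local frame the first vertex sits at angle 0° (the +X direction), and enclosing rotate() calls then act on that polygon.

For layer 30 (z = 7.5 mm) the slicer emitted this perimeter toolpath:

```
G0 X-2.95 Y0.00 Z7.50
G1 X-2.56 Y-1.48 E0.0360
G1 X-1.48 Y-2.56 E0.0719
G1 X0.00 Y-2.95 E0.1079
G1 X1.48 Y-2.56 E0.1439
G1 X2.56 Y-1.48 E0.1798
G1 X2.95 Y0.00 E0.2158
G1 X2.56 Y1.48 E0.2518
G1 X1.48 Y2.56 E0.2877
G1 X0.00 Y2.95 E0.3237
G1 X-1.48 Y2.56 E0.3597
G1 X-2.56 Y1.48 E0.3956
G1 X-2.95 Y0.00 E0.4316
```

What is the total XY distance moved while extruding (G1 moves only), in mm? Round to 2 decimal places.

Sum the Euclidean lengths of each G1 segment: total = 18.35 mm.

18.35 mm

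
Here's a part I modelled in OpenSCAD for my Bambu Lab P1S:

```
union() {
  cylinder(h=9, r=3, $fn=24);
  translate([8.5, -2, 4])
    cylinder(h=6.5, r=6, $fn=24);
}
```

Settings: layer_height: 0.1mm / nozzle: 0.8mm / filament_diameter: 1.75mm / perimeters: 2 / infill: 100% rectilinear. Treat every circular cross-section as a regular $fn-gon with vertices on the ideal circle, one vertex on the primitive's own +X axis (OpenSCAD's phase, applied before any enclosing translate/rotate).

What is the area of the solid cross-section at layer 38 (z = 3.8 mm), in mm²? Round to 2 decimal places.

At z = 3.8 mm: the r=3 cylinder contributes a regular 24-gon of circumradius 3 (area = (24/2)·3.000²·sin(360°/24) = 27.95 mm²); the cylinder at (8.5, -2) does not reach this height (z outside [4, 10.5]); Combining (union): only the r=3 cylinder is present, so the union is just that shape — area = 27.95 mm². Overall, the cross-section is a single solid region. Net area = 27.95 mm².

27.95 mm²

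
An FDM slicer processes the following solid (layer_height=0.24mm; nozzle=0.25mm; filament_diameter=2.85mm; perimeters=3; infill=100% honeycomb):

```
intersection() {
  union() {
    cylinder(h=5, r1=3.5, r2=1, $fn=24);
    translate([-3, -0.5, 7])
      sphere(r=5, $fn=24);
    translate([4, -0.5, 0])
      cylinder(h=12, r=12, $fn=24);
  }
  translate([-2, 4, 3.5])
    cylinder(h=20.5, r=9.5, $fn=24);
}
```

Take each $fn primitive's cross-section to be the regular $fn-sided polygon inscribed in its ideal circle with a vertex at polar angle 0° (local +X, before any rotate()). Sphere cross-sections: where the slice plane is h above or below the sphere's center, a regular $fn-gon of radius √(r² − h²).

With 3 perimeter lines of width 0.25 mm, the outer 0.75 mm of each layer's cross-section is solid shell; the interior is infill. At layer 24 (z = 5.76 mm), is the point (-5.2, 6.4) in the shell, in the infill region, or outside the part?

At z = 5.76 mm: the cone is absent (z outside [0, 5]); the r=5 sphere at (-3, -0.5) slices to a regular 24-gon of circumradius 4.844 (√(r²−h²) with h=1.24 from center); the r=12 cylinder at (4, -0.5) gives a regular 24-gon of circumradius 12 (constant along its height); Merging all regions: the r=5 sphere at (-3, -0.5) lies entirely inside the r=12 cylinder at (4, -0.5), so the union is just the r=12 cylinder at (4, -0.5) — 1 connected region; the cylinder at (-2, 4): section is a regular 24-gon, circumradius r=9.5; Taking the intersection: the r=9.5 cylinder at (-2, 4) partially overlaps the result so far; clipping to the common part keeps 197.37 mm² — 1 connected region. Overall, the cross-section is a single solid region. The nearest boundary edge runs (-6.39, 5.50)→(-4.49, 7.99); distance from the point to it = 0.40 mm. The point is inside the cross-section, 0.40 mm from the nearest boundary — within the 0.75 mm shell band (3 × 0.25).

shell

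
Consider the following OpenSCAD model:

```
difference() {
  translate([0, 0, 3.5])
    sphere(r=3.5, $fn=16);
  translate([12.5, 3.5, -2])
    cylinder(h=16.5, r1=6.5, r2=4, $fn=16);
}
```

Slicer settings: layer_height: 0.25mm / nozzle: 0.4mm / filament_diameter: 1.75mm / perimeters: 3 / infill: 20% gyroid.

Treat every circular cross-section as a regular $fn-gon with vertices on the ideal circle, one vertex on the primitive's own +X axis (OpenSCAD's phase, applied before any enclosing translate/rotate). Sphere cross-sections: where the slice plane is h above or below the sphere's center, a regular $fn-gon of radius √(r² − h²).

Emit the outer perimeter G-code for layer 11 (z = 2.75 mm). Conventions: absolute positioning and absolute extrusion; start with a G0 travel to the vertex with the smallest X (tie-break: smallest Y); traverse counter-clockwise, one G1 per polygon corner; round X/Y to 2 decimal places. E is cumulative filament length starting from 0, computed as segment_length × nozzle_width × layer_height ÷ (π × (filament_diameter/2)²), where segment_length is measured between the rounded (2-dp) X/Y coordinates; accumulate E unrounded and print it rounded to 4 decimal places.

G0 X-3.42 Y0.00 Z2.75
G1 X-3.16 Y-1.31 E0.0555
G1 X-2.42 Y-2.42 E0.1110
G1 X-1.31 Y-3.16 E0.1665
G1 X0.00 Y-3.42 E0.2220
G1 X1.31 Y-3.16 E0.2775
G1 X2.42 Y-2.42 E0.3330
G1 X3.16 Y-1.31 E0.3884
G1 X3.42 Y0.00 E0.4440
G1 X3.16 Y1.31 E0.4995
G1 X2.42 Y2.42 E0.5549
G1 X1.31 Y3.16 E0.6104
G1 X0.00 Y3.42 E0.6659
G1 X-1.31 Y3.16 E0.7215
G1 X-2.42 Y2.42 E0.7769
G1 X-3.16 Y1.31 E0.8324
G1 X-3.42 Y0.00 E0.8879

At z = 2.75 mm: the r=3.5 sphere slices to a regular 16-gon of circumradius 3.419 (√(r²−h²) with h=0.75 from center); the cone at (12.5, 3.5): at t=0.288 of its height the radius interpolates to r₁+(r₂−r₁)t = 5.780, giving a regular 16-gon of that circumradius; After the difference (first − rest): starting from the r=3.5 sphere, the cone at (12.5, 3.5) misses the remaining region (no effect) — 1 connected region. The outline is a single polygon with 16 vertices. Extrusion per mm of travel: 0.4 × 0.25 / (π × 0.875²) = 0.041575. Accumulating E over each segment gives final E = 0.8879.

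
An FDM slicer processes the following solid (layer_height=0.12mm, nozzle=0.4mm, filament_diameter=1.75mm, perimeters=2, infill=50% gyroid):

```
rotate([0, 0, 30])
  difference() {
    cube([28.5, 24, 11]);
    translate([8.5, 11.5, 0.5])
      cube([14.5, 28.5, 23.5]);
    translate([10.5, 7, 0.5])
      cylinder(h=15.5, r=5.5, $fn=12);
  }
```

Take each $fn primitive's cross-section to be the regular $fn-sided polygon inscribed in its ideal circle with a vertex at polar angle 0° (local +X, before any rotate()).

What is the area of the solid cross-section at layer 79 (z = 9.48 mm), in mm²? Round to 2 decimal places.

At z = 9.48 mm: the 28.5×24 cube contributes its full rectangle (area 684.00 mm²); the cube at (8.5, 11.5) is present — its section is the full 14.5×28.5 rectangle (area 413.25 mm²); the r=5.5 cylinder at (10.5, 7) contributes a regular 12-gon of circumradius 5.5 (area = (12/2)·5.500²·sin(360°/12) = 90.75 mm²); Subtracting the remaining from the first: starting from the 28.5×24 cube (684.00 mm²), the 14.5×28.5 cube at (8.5, 11.5) partially overlaps it — only the 181.25 mm² overlap (of its 413.25 mm²) is removed, clipping the outline; the r=5.5 cylinder at (10.5, 7) partially overlaps it — only the 87.51 mm² overlap (of its 90.75 mm²) is removed, clipping the outline — area = 415.24 mm²; (whole slice rotated 30° about Z — lengths, areas and connectivity unchanged). Overall, the cross-section is a single solid region. Net area = 415.24 mm².

415.24 mm²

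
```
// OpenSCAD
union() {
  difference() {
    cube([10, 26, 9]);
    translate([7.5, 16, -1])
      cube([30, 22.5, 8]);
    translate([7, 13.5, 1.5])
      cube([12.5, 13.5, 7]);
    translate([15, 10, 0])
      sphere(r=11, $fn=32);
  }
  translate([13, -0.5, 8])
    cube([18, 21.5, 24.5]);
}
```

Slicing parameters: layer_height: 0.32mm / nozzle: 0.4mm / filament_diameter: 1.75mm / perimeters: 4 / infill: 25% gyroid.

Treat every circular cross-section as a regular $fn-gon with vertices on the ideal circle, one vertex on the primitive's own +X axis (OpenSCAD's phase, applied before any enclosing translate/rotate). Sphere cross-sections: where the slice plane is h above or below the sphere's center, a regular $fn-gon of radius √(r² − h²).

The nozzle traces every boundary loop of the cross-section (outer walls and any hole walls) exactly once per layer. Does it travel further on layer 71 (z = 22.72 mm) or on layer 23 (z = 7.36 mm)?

layer 71 (z = 22.72 mm)

Layer 71 (z = 22.72): the cube is absent (z outside [0, 9]); the cube at (7.5, 16) does not reach this height (z outside [-1, 7]); the cube at (7, 13.5) is absent (z outside [1.5, 8.5]); the sphere at (15, 10) is absent (|z−center|=22.720 > r=11); After the difference (first − rest): the first operand is absent here, so nothing remains; the cube at (13, -0.5) (footprint 18×21.5) is included at this height (perimeter 79.00 mm); Taking the union: only the 18×21.5 cube at (13, -0.5) is present, so the union is just that shape — boundary = 79.00 mm. So its perimeter = 79.00 mm. Layer 23 (z = 7.36): the cube (footprint 10×26) is included at this height (perimeter 72.00 mm); the cube at (7.5, 16) is not intersected at this z (z outside [-1, 7]); the 12.5×13.5 cube at (7, 13.5) contributes its full rectangle (perimeter 52.00 mm); the r=11 sphere at (15, 10) contributes a regular 32-gon of circumradius √(11²−7.36²) = 8.175 (perimeter = 2·32·8.175·sin(180°/32) = 51.28 mm); After the difference (first − rest): starting from the 10×26 cube, the 12.5×13.5 cube at (7, 13.5) partially overlaps it — only the 37.50 mm² overlap (of its 168.75 mm²) is removed, clipping the outline; the r=11 sphere at (15, 10) partially overlaps it — only the 24.25 mm² overlap (of its 208.61 mm²) is removed, clipping the outline — boundary = 70.77 mm; the cube at (13, -0.5) does not reach this height (z outside [8, 32.5]); Combining (union): only the result so far is present, so the union is just that shape — boundary = 70.77 mm. So its perimeter = 70.77 mm. Layer 71 is larger (79.00 vs 70.77 mm).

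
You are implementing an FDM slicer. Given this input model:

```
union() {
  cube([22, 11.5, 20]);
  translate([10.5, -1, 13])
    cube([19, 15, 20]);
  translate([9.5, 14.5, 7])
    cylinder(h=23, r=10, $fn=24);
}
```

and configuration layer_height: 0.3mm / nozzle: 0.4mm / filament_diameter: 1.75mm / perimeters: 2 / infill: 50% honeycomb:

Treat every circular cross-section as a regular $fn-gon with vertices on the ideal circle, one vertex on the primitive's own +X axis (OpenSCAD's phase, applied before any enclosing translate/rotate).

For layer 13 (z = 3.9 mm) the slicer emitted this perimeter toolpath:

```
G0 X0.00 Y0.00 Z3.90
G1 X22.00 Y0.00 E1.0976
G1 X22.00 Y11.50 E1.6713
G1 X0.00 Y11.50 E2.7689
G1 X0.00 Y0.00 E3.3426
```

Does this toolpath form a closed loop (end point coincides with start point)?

Start point (G0): (0.00, 0.00). End point (last G1): the path returns to the start — closed.

yes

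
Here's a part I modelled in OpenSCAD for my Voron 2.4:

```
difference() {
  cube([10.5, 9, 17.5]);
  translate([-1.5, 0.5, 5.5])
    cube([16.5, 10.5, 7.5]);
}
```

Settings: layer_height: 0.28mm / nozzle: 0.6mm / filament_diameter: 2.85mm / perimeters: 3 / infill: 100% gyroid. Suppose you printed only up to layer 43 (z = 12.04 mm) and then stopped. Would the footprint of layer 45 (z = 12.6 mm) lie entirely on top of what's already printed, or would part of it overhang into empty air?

entirely on top

Compare the two slices. At z = 12.04: the 10.5×9 cube contributes its full rectangle (area 94.50 mm²); the 16.5×10.5 cube at (-1.5, 0.5) contributes its full rectangle (area 173.25 mm²); Taking the first minus the rest: starting from the 10.5×9 cube (94.50 mm²), the 16.5×10.5 cube at (-1.5, 0.5) partially overlaps it — only the 89.25 mm² overlap (of its 173.25 mm²) is removed, clipping the outline — area = 5.25 mm². At z = 12.6: the 10.5×9 cube contributes its full rectangle (area 94.50 mm²); the cube at (-1.5, 0.5) (footprint 16.5×10.5) is included at this height (area 173.25 mm²); Subtracting the remaining from the first: starting from the 10.5×9 cube (94.50 mm²), the 16.5×10.5 cube at (-1.5, 0.5) partially overlaps it — only the 89.25 mm² overlap (of its 173.25 mm²) is removed, clipping the outline — area = 5.25 mm². Checking containment: the cross-section at z = 12.6 is a subset of the cross-section at z = 12.04.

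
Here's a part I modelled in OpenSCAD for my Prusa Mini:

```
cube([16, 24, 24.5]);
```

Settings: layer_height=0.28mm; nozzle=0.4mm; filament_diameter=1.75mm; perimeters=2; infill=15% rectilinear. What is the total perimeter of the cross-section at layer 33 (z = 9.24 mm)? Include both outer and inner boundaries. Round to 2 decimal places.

80.00 mm

At z = 9.24 mm: the cube is present — its section is the full 16×24 rectangle (perimeter 80.00 mm). Overall, the cross-section is a single solid region. Total boundary length (outer) = 80.00 mm.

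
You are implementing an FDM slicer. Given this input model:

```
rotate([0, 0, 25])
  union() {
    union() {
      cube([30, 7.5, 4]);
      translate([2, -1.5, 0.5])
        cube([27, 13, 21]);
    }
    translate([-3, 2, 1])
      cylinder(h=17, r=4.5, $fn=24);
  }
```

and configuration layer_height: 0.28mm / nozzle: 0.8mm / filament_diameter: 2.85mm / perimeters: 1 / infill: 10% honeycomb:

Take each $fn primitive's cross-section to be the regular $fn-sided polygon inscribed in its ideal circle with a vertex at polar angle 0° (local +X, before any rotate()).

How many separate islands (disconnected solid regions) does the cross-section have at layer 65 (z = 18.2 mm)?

At z = 18.2 mm: the cube is absent (z outside [0, 4]); the 27×13 cube at (2, -1.5) contributes its full rectangle; Combining (union): only the 27×13 cube at (2, -1.5) is present, so the union is just that shape — 1 connected region; the cylinder at (-3, 2) is not intersected at this z (z outside [1, 18]); Taking the union: only that combined region is present, so the union is just that shape — 1 connected region; (rotated 25° about Z; rotation is an isometry so areas/perimeters/island counts are preserved). Overall, the cross-section is a single solid region. Island count = 1.

1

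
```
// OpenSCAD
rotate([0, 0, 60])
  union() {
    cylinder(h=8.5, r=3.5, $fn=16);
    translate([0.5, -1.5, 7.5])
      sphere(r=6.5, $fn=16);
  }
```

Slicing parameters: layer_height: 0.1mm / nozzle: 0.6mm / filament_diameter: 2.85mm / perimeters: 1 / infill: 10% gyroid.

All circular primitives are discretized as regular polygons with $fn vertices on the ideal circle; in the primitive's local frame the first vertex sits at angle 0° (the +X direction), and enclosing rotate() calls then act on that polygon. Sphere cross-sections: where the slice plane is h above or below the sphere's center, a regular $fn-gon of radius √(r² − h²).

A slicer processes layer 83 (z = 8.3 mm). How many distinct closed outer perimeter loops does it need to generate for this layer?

1

At z = 8.3 mm: the cylinder: section is a regular 16-gon, circumradius r=3.5; the r=6.5 sphere at (0.5, -1.5) slices to a regular 16-gon of circumradius 6.451 (√(r²−h²) with h=0.8 from center); Merging all regions: the r=3.5 cylinder lies entirely inside the r=6.5 sphere at (0.5, -1.5), so the union is just the r=6.5 sphere at (0.5, -1.5) — 1 connected region; (rotated 60° about Z; rotation is an isometry so areas/perimeters/island counts are preserved). The result has 1 disconnected region.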